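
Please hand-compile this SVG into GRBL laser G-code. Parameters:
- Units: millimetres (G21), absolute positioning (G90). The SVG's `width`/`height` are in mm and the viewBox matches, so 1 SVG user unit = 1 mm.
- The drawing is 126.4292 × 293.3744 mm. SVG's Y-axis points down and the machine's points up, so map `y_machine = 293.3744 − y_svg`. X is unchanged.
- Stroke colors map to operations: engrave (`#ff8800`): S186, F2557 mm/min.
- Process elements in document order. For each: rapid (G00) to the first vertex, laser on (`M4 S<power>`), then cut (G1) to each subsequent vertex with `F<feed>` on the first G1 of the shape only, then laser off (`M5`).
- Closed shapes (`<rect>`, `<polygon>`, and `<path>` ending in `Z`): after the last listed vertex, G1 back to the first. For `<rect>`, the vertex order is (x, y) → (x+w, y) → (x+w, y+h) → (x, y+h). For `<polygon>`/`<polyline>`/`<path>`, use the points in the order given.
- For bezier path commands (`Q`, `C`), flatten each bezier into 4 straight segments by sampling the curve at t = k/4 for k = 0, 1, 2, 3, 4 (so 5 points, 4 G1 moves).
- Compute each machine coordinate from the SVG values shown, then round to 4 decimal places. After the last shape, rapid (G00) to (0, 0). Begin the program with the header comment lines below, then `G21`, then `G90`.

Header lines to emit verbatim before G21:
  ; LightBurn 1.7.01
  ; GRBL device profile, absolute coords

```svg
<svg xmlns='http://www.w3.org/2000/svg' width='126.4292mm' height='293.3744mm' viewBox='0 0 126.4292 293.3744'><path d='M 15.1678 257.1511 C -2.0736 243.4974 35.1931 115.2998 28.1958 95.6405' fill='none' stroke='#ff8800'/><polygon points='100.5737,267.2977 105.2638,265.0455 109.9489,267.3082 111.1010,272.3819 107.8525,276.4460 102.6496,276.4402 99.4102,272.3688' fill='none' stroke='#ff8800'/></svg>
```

Since the viewBox matches the mm dimensions, user units are millimetres directly. The only transform is the Y-flip y_m = 293.3744 − y_svg.

Shape 1 is a cubic bezier drawn with `<path>`. Its stroke #ff8800 means engrave at S186, F2557. After flipping Y the toolpath is (15.1678,36.2233) → (10.9137,64.4549) → (17.8403,114.7265) → (26.6876,166.1242) → (28.1958,197.7339).

Shape 2 is a regular polygon drawn with `<polygon>`. Its stroke #ff8800 means engrave at S186, F2557. After flipping Y the toolpath is (100.5737,26.0767) → (105.2638,28.3289) → (109.9489,26.0662) → (111.1010,20.9925) → (107.8525,16.9284) → (102.6496,16.9342) → (99.4102,21.0056) → (100.5737,26.0767), returning to the start.

; LightBurn 1.7.01
; GRBL device profile, absolute coords
G21
G90
G00 X15.1678 Y36.2233
M4 S186
G1 X10.9137 Y64.4549 F2557
G1 X17.8403 Y114.7265
G1 X26.6876 Y166.1242
G1 X28.1958 Y197.7339
M5
G00 X100.5737 Y26.0767
M4 S186
G1 X105.2638 Y28.3289 F2557
G1 X109.9489 Y26.0662
G1 X111.1010 Y20.9925
G1 X107.8525 Y16.9284
G1 X102.6496 Y16.9342
G1 X99.4102 Y21.0056
G1 X100.5737 Y26.0767
M5
G00 X0.0000 Y0.0000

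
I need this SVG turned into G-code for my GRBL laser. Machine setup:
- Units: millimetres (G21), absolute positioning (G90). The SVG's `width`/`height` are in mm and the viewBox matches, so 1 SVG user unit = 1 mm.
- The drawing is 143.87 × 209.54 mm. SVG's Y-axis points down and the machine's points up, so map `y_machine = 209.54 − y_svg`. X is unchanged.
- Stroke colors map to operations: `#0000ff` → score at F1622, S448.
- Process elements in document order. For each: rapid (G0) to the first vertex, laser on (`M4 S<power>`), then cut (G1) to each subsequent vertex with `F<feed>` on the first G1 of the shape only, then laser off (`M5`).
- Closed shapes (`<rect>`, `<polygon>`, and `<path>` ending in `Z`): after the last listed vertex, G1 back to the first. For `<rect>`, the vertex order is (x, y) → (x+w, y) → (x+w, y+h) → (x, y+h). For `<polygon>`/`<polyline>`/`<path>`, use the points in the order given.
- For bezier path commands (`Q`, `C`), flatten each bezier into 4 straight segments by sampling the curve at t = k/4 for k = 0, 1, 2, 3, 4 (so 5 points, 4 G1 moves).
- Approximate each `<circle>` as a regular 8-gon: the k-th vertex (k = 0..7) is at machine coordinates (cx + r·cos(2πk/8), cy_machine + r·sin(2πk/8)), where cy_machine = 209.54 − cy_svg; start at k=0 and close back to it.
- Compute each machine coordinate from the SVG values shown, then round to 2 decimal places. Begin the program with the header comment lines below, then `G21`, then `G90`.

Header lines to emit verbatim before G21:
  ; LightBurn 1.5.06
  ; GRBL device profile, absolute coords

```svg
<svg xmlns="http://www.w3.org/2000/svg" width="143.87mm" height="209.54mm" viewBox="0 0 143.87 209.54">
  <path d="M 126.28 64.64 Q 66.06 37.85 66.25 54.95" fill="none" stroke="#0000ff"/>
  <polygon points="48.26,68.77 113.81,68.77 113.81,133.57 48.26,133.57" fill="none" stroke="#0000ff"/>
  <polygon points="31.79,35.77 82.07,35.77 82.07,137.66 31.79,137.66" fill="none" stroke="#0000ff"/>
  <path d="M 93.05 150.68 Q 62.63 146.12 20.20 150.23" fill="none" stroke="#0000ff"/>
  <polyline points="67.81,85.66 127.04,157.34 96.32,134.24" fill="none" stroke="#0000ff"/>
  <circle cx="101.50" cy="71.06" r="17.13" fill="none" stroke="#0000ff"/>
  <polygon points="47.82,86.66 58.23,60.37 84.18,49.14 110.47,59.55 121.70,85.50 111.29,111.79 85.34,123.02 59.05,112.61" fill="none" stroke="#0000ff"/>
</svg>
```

; LightBurn 1.5.06
; GRBL device profile, absolute coords
G21
G90
G0 X126.28 Y144.90
M4 S448
G1 X99.95 Y155.55 F1622
G1 X81.16 Y160.72
G1 X69.93 Y160.40
G1 X66.25 Y154.59
M5
G0 X48.26 Y140.77
M4 S448
G1 X113.81 Y140.77 F1622
G1 X113.81 Y75.97
G1 X48.26 Y75.97
G1 X48.26 Y140.77
M5
G0 X31.79 Y173.77
M4 S448
G1 X82.07 Y173.77 F1622
G1 X82.07 Y71.88
G1 X31.79 Y71.88
G1 X31.79 Y173.77
M5
G0 X93.05 Y58.86
M4 S448
G1 X77.09 Y60.60 F1622
G1 X59.63 Y61.25
G1 X40.66 Y60.82
G1 X20.20 Y59.31
M5
G0 X67.81 Y123.88
M4 S448
G1 X127.04 Y52.20 F1622
G1 X96.32 Y75.30
M5
G0 X118.63 Y138.48
M4 S448
G1 X113.61 Y150.59 F1622
G1 X101.50 Y155.61
G1 X89.39 Y150.59
G1 X84.37 Y138.48
G1 X89.39 Y126.37
G1 X101.50 Y121.35
G1 X113.61 Y126.37
G1 X118.63 Y138.48
M5
G0 X47.82 Y122.88
M4 S448
G1 X58.23 Y149.17 F1622
G1 X84.18 Y160.40
G1 X110.47 Y149.99
G1 X121.70 Y124.04
G1 X111.29 Y97.75
G1 X85.34 Y86.52
G1 X59.05 Y96.93
G1 X47.82 Y122.88
M5

1 u = 1 mm; y_m = 209.54 − y.

[1] `<path>` quadratic bezier, #0000ff→score S448 F1622: (126.28,144.90) → (99.95,155.55) → (81.16,160.72) → (69.93,160.40) → (66.25,154.59)

[2] `<polygon>` rectangle, #0000ff→score S448 F1622: (48.26,140.77) → (113.81,140.77) → (113.81,75.97) → (48.26,75.97) → (48.26,140.77) (closed)

[3] `<polygon>` rectangle, #0000ff→score S448 F1622: (31.79,173.77) → (82.07,173.77) → (82.07,71.88) → (31.79,71.88) → (31.79,173.77) (closed)

[4] `<path>` quadratic bezier, #0000ff→score S448 F1622: (93.05,58.86) → (77.09,60.60) → (59.63,61.25) → (40.66,60.82) → (20.20,59.31)

[5] `<polyline>` open polyline, #0000ff→score S448 F1622: (67.81,123.88) → (127.04,52.20) → (96.32,75.30)

[6] `<circle>` circle, #0000ff→score S448 F1622: (118.63,138.48) → (113.61,150.59) → (101.50,155.61) → (89.39,150.59) → (84.37,138.48) → (89.39,126.37) → (101.50,121.35) → (113.61,126.37) → (118.63,138.48) (closed)

[7] `<polygon>` regular polygon, #0000ff→score S448 F1622: (47.82,122.88) → (58.23,149.17) → (84.18,160.40) → (110.47,149.99) → (121.70,124.04) → (111.29,97.75) → (85.34,86.52) → (59.05,96.93) → (47.82,122.88) (closed)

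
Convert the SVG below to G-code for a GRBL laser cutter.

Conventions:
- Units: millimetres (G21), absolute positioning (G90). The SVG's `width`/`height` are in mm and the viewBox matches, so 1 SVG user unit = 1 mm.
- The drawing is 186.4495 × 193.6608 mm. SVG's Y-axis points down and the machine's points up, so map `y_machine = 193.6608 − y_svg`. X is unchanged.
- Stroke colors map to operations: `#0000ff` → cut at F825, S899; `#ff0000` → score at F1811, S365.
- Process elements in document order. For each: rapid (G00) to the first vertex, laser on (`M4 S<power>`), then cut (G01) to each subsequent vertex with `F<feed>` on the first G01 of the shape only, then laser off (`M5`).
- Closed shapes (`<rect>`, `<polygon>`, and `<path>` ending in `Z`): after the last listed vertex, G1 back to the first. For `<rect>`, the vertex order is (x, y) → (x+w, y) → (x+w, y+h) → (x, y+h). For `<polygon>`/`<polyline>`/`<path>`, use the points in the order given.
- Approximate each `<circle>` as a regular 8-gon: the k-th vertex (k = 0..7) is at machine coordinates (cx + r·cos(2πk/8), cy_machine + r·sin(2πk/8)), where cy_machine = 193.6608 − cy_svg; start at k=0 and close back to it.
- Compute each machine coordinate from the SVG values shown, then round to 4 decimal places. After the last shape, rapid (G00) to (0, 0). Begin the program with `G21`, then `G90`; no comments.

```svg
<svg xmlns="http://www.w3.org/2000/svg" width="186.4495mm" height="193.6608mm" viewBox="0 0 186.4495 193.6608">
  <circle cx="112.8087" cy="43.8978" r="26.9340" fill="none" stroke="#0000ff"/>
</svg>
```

G21
G90
G00 X139.7427 Y149.7630
M4 S899
G01 X131.8539 Y168.8082 F825
G01 X112.8087 Y176.6970
G01 X93.7635 Y168.8082
G01 X85.8747 Y149.7630
G01 X93.7635 Y130.7178
G01 X112.8087 Y122.8290
G01 X131.8539 Y130.7178
G01 X139.7427 Y149.7630
M5
G00 X0.0000 Y0.0000

1 u = 1 mm; y_m = 193.6608 − y.

[1] `<circle>` circle, #0000ff→cut S899 F825: (139.7427,149.7630) → (131.8539,168.8082) → (112.8087,176.6970) → (93.7635,168.8082) → (85.8747,149.7630) → (93.7635,130.7178) → (112.8087,122.8290) → (131.8539,130.7178) → (139.7427,149.7630) (closed)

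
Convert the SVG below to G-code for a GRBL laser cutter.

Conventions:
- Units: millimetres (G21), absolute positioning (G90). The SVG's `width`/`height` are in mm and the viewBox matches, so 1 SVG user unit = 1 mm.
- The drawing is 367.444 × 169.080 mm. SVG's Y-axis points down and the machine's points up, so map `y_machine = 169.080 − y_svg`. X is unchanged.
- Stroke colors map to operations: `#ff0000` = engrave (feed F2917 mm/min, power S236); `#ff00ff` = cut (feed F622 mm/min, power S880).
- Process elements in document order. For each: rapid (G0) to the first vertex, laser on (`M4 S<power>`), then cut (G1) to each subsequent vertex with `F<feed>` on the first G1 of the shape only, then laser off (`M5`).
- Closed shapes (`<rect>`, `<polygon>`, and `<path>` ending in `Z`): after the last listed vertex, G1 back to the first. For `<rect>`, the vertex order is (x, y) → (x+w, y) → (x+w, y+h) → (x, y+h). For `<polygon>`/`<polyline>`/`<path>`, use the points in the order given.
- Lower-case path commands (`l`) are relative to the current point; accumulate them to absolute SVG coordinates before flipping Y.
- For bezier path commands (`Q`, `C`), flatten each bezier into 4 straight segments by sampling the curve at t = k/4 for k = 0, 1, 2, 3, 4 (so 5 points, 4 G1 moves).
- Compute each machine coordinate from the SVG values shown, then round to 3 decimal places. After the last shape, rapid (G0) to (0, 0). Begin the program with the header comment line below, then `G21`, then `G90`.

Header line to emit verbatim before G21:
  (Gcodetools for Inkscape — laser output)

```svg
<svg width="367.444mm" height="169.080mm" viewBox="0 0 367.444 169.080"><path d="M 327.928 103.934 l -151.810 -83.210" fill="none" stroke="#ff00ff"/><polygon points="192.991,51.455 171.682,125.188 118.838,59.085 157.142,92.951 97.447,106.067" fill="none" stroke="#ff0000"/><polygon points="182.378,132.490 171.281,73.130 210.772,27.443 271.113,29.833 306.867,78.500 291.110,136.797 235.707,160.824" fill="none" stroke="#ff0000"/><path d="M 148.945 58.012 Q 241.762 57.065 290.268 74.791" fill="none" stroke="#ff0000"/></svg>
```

(Gcodetools for Inkscape — laser output)
G21
G90
G0 X327.928 Y65.146
M4 S880
G1 X176.118 Y148.356 F622
M5
G0 X192.991 Y117.625
M4 S236
G1 X171.682 Y43.892 F2917
G1 X118.838 Y109.995
G1 X157.142 Y76.129
G1 X97.447 Y63.013
G1 X192.991 Y117.625
M5
G0 X182.378 Y36.590
M4 S236
G1 X171.281 Y95.950 F2917
G1 X210.772 Y141.637
G1 X271.113 Y139.247
G1 X306.867 Y90.580
G1 X291.110 Y32.283
G1 X235.707 Y8.256
G1 X182.378 Y36.590
M5
G0 X148.945 Y111.068
M4 S236
G1 X192.584 Y110.374 F2917
G1 X230.684 Y107.347
G1 X263.246 Y101.985
G1 X290.268 Y94.289
M5
G0 X0.000 Y0.000

viewBox `0 0 367.444 169.080` with mm width/height → 1 unit = 1 mm. Flip: y_m = 169.080 − y_svg.

**Shape 1** — `<path>` line segment, stroke `#ff00ff` → cut (S880, F622). Machine vertices: (327.928,65.146) → (176.118,148.356). Open path.

**Shape 2** — `<polygon>` closed polygon, stroke `#ff0000` → engrave (S236, F2917). Machine vertices: (192.991,117.625) → (171.682,43.892) → (118.838,109.995) → (157.142,76.129) → (97.447,63.013) → (192.991,117.625). Closed: final G1 returns to the first vertex.

**Shape 3** — `<polygon>` regular polygon, stroke `#ff0000` → engrave (S236, F2917). Machine vertices: (182.378,36.590) → (171.281,95.950) → (210.772,141.637) → (271.113,139.247) → (306.867,90.580) → (291.110,32.283) → (235.707,8.256) → (182.378,36.590). Closed: final G1 returns to the first vertex.

**Shape 4** — `<path>` quadratic bezier, stroke `#ff0000` → engrave (S236, F2917). Control points (SVG): P0=(148.945,58.012), P1=(241.762,57.065), P2=(290.268,74.791); sampled at t=k/4. Machine vertices: (148.945,111.068) → (192.584,110.374) → (230.684,107.347) → (263.246,101.985) → (290.268,94.289). Open path.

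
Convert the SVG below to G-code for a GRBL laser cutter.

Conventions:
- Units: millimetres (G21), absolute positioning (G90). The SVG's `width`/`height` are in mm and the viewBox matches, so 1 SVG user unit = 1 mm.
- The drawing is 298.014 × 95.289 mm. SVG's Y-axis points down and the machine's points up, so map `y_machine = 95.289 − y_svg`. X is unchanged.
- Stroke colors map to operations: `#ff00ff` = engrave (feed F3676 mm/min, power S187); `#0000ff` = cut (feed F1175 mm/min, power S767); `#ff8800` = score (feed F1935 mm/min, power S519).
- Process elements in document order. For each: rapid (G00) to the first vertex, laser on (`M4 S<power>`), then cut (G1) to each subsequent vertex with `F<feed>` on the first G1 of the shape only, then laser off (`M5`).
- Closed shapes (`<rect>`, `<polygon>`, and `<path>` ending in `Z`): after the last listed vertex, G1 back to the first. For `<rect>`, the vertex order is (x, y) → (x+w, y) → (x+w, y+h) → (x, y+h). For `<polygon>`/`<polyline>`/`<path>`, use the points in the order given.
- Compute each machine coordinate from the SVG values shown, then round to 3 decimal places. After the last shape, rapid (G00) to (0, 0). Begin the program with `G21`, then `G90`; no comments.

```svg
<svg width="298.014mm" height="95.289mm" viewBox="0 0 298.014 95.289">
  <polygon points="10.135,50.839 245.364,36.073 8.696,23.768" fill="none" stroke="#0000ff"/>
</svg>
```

1 u = 1 mm; y_m = 95.289 − y.

[1] `<polygon>` closed polygon, #0000ff→cut S767 F1175: (10.135,44.450) → (245.364,59.216) → (8.696,71.521) → (10.135,44.450) (closed)

G21
G90
G00 X10.135 Y44.450
M4 S767
G1 X245.364 Y59.216 F1175
G1 X8.696 Y71.521
G1 X10.135 Y44.450
M5
G00 X0.000 Y0.000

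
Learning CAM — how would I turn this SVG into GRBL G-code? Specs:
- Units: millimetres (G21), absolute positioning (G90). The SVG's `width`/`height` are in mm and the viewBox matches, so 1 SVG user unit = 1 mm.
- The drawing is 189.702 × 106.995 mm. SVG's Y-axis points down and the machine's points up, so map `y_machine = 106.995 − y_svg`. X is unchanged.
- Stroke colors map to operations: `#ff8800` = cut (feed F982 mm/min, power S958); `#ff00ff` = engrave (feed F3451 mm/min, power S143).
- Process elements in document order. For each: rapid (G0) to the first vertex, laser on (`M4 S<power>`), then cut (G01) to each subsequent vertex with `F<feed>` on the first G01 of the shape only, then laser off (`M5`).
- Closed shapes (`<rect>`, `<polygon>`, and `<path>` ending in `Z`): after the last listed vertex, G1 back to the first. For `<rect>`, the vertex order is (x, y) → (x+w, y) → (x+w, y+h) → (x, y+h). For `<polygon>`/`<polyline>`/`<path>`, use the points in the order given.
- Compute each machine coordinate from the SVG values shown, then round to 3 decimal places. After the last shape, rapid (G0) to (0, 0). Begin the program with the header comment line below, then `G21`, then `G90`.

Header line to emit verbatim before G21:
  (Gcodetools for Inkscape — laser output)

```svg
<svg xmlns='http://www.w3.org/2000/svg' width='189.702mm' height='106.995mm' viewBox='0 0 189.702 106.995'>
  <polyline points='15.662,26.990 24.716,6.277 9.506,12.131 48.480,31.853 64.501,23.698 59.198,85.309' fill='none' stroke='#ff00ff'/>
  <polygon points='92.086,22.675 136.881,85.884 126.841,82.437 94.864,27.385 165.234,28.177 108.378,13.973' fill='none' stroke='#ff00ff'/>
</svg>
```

(Gcodetools for Inkscape — laser output)
G21
G90
G0 X15.662 Y80.005
M4 S143
G01 X24.716 Y100.718 F3451
G01 X9.506 Y94.864
G01 X48.480 Y75.142
G01 X64.501 Y83.297
G01 X59.198 Y21.686
M5
G0 X92.086 Y84.320
M4 S143
G01 X136.881 Y21.111 F3451
G01 X126.841 Y24.558
G01 X94.864 Y79.610
G01 X165.234 Y78.818
G01 X108.378 Y93.022
G01 X92.086 Y84.320
M5
G0 X0.000 Y0.000

viewBox `0 0 189.702 106.995` with mm width/height → 1 unit = 1 mm. Flip: y_m = 106.995 − y_svg.

**Shape 1** — `<polyline>` open polyline, stroke `#ff00ff` → engrave (S143, F3451). Machine vertices: (15.662,80.005) → (24.716,100.718) → (9.506,94.864) → (48.480,75.142) → (64.501,83.297) → (59.198,21.686). Open path.

**Shape 2** — `<polygon>` closed polygon, stroke `#ff00ff` → engrave (S143, F3451). Machine vertices: (92.086,84.320) → (136.881,21.111) → (126.841,24.558) → (94.864,79.610) → (165.234,78.818) → (108.378,93.022) → (92.086,84.320). Closed: final G1 returns to the first vertex.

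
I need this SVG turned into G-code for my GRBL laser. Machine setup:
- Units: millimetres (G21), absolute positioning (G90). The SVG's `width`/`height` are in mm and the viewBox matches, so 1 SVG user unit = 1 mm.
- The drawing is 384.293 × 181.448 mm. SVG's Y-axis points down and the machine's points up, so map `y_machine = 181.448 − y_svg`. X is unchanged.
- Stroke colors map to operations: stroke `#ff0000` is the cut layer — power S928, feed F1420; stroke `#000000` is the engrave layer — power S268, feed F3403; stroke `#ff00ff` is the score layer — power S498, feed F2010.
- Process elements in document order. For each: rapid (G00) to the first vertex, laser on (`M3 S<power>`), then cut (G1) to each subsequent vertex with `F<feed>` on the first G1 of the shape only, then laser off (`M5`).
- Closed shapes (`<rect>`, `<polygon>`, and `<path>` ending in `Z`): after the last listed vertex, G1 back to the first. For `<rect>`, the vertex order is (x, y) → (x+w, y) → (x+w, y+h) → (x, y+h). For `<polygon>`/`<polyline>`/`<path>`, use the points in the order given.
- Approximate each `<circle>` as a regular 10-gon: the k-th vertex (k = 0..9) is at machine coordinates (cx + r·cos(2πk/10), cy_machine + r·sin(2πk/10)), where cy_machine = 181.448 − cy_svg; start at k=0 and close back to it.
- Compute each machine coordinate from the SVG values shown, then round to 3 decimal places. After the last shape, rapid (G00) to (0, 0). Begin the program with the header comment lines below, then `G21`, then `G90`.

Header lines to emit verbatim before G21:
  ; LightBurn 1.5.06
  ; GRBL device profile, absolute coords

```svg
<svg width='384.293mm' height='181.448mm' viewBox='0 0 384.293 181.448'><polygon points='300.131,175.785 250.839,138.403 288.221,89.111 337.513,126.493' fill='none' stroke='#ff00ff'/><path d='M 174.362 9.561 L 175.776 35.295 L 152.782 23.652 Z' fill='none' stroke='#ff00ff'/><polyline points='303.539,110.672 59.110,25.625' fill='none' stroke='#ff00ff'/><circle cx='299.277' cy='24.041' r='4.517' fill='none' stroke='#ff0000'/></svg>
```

; LightBurn 1.5.06
; GRBL device profile, absolute coords
G21
G90
G00 X300.131 Y5.663
M3 S498
G1 X250.839 Y43.045 F2010
G1 X288.221 Y92.337
G1 X337.513 Y54.955
G1 X300.131 Y5.663
M5
G00 X174.362 Y171.887
M3 S498
G1 X175.776 Y146.153 F2010
G1 X152.782 Y157.796
G1 X174.362 Y171.887
M5
G00 X303.539 Y70.776
M3 S498
G1 X59.110 Y155.823 F2010
M5
G00 X303.794 Y157.407
M3 S928
G1 X302.931 Y160.062 F1420
G1 X300.673 Y161.703
G1 X297.881 Y161.703
G1 X295.623 Y160.062
G1 X294.760 Y157.407
G1 X295.623 Y154.752
G1 X297.881 Y153.111
G1 X300.673 Y153.111
G1 X302.931 Y154.752
G1 X303.794 Y157.407
M5
G00 X0.000 Y0.000

1 u = 1 mm; y_m = 181.448 − y.

[1] `<polygon>` regular polygon, #ff00ff→score S498 F2010: (300.131,5.663) → (250.839,43.045) → (288.221,92.337) → (337.513,54.955) → (300.131,5.663) (closed)

[2] `<path>` regular polygon, #ff00ff→score S498 F2010: (174.362,171.887) → (175.776,146.153) → (152.782,157.796) → (174.362,171.887) (closed)

[3] `<polyline>` line segment, #ff00ff→score S498 F2010: (303.539,70.776) → (59.110,155.823)

[4] `<circle>` circle, #ff0000→cut S928 F1420: (303.794,157.407) → (302.931,160.062) → (300.673,161.703) → (297.881,161.703) → (295.623,160.062) → (294.760,157.407) → (295.623,154.752) → (297.881,153.111) → (300.673,153.111) → (302.931,154.752) → (303.794,157.407) (closed)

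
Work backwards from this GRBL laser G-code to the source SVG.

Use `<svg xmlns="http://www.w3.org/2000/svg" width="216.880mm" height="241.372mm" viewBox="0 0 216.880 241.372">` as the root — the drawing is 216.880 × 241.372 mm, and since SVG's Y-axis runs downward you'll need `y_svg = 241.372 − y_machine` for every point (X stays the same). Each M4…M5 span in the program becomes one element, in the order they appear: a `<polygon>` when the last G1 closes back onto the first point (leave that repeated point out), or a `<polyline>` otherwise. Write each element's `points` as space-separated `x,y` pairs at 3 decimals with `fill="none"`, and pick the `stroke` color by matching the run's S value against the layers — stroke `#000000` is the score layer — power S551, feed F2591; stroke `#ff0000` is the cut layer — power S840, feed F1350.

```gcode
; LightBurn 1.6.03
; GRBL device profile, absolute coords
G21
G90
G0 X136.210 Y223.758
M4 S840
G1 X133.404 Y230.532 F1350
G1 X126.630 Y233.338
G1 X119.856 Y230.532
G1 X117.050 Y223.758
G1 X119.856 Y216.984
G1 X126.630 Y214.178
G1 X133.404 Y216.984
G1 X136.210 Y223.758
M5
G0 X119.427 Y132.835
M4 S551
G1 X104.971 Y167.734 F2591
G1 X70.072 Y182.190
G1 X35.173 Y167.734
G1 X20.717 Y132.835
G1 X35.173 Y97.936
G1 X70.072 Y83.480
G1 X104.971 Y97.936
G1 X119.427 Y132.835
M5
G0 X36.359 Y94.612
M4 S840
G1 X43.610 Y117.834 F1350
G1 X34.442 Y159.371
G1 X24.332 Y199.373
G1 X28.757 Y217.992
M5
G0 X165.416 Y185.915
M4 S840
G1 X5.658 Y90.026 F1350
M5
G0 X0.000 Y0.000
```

<svg xmlns="http://www.w3.org/2000/svg" width="216.880mm" height="241.372mm" viewBox="0 0 216.880 241.372">
  <polygon points="136.210,17.614 133.404,10.840 126.630,8.034 119.856,10.840 117.050,17.614 119.856,24.388 126.630,27.194 133.404,24.388" fill="none" stroke="#ff0000"/>
  <polygon points="119.427,108.537 104.971,73.638 70.072,59.182 35.173,73.638 20.717,108.537 35.173,143.436 70.072,157.892 104.971,143.436" fill="none" stroke="#000000"/>
  <polyline points="36.359,146.760 43.610,123.538 34.442,82.001 24.332,41.999 28.757,23.380" fill="none" stroke="#ff0000"/>
  <polyline points="165.416,55.457 5.658,151.346" fill="none" stroke="#ff0000"/>
</svg>

y_svg = 241.372 − y_m.

[1] S840→`#ff0000` (cut); closed run; points: 136.210,17.614 133.404,10.840 126.630,8.034 119.856,10.840 117.050,17.614 119.856,24.388 126.630,27.194 133.404,24.388

[2] S551→`#000000` (score); closed run; points: 119.427,108.537 104.971,73.638 70.072,59.182 35.173,73.638 20.717,108.537 35.173,143.436 70.072,157.892 104.971,143.436

[3] S840→`#ff0000` (cut); open run; points: 36.359,146.760 43.610,123.538 34.442,82.001 24.332,41.999 28.757,23.380

[4] S840→`#ff0000` (cut); open run; points: 165.416,55.457 5.658,151.346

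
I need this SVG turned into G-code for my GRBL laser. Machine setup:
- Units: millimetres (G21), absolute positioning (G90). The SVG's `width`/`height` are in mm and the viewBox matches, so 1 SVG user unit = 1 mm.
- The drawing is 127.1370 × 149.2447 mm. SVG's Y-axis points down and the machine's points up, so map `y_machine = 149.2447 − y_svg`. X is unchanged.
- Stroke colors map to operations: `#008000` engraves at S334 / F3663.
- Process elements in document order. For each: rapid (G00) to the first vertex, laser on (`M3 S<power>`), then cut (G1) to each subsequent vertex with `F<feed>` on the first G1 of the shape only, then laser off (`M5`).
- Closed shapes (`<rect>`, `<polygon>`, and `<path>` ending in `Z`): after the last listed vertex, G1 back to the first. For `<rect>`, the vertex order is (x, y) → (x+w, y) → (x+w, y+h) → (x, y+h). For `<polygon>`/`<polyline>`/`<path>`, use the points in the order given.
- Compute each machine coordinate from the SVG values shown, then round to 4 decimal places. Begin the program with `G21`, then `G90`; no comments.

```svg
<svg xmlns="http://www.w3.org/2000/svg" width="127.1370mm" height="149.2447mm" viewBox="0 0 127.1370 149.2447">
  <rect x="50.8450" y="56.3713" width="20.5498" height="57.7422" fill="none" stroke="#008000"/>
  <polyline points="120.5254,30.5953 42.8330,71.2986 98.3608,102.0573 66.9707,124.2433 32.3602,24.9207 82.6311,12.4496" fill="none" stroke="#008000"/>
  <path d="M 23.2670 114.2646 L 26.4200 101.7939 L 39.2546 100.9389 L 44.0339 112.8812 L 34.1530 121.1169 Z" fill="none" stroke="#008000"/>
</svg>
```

G21
G90
G00 X50.8450 Y92.8734
M3 S334
G1 X71.3948 Y92.8734 F3663
G1 X71.3948 Y35.1312
G1 X50.8450 Y35.1312
G1 X50.8450 Y92.8734
M5
G00 X120.5254 Y118.6494
M3 S334
G1 X42.8330 Y77.9461 F3663
G1 X98.3608 Y47.1874
G1 X66.9707 Y25.0014
G1 X32.3602 Y124.3240
G1 X82.6311 Y136.7951
M5
G00 X23.2670 Y34.9801
M3 S334
G1 X26.4200 Y47.4508 F3663
G1 X39.2546 Y48.3058
G1 X44.0339 Y36.3635
G1 X34.1530 Y28.1278
G1 X23.2670 Y34.9801
M5

viewBox `0 0 127.1370 149.2447` with mm width/height → 1 unit = 1 mm. Flip: y_m = 149.2447 − y_svg.

**Shape 1** — `<rect>` rectangle, stroke `#008000` → engrave (S334, F3663). Machine vertices: (50.8450,92.8734) → (71.3948,92.8734) → (71.3948,35.1312) → (50.8450,35.1312) → (50.8450,92.8734). Closed: final G1 returns to the first vertex.

**Shape 2** — `<polyline>` open polyline, stroke `#008000` → engrave (S334, F3663). Machine vertices: (120.5254,118.6494) → (42.8330,77.9461) → (98.3608,47.1874) → (66.9707,25.0014) → (32.3602,124.3240) → (82.6311,136.7951). Open path.

**Shape 3** — `<path>` regular polygon, stroke `#008000` → engrave (S334, F3663). Machine vertices: (23.2670,34.9801) → (26.4200,47.4508) → (39.2546,48.3058) → (44.0339,36.3635) → (34.1530,28.1278) → (23.2670,34.9801). Closed: final G1 returns to the first vertex.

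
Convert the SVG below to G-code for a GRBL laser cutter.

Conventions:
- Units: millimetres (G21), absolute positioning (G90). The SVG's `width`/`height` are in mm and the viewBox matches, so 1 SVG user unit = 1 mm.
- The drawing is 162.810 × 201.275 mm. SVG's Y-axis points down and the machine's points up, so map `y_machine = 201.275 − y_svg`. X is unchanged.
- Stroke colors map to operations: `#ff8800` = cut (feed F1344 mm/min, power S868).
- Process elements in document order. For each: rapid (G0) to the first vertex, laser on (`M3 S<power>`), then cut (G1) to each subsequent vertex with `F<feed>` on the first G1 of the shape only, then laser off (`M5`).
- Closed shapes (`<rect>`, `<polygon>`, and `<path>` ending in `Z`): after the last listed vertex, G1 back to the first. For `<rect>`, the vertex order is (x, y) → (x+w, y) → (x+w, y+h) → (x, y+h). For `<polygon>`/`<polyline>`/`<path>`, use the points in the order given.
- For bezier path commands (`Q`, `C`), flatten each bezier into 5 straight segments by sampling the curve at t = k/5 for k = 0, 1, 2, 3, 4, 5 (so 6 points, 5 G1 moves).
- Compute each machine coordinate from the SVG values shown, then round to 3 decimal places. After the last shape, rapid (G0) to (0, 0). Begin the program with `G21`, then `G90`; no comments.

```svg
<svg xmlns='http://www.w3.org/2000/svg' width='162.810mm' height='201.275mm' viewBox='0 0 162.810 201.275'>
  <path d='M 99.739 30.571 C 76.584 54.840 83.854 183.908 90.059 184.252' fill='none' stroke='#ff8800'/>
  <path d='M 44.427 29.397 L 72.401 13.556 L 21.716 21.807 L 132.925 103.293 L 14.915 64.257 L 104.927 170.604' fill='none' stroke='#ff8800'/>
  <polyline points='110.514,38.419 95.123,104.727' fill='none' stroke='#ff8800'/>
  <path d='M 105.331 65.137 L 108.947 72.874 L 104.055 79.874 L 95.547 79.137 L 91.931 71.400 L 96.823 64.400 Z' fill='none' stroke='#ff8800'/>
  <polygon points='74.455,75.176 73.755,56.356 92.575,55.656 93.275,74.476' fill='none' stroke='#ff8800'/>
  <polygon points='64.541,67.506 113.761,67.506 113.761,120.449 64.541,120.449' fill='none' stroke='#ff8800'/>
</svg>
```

viewBox `0 0 162.810 201.275` with mm width/height → 1 unit = 1 mm. Flip: y_m = 201.275 − y_svg.

**Shape 1** — `<path>` cubic bezier, stroke `#ff8800` → cut (S868, F1344). Control points (SVG): P0=(99.739,30.571), P1=(76.584,54.840), P2=(83.854,183.908), P3=(90.059,184.252); sampled at t=k/5. Machine vertices: (99.739,170.704) → (89.245,145.435) → (84.542,106.223) → (84.117,64.278) → (86.460,30.808) → (90.059,17.023). Open path.

**Shape 2** — `<path>` open polyline, stroke `#ff8800` → cut (S868, F1344). Machine vertices: (44.427,171.878) → (72.401,187.719) → (21.716,179.468) → (132.925,97.982) → (14.915,137.018) → (104.927,30.671). Open path.

**Shape 3** — `<polyline>` line segment, stroke `#ff8800` → cut (S868, F1344). Machine vertices: (110.514,162.856) → (95.123,96.548). Open path.

**Shape 4** — `<path>` regular polygon, stroke `#ff8800` → cut (S868, F1344). Machine vertices: (105.331,136.138) → (108.947,128.401) → (104.055,121.401) → (95.547,122.138) → (91.931,129.875) → (96.823,136.875) → (105.331,136.138). Closed: final G1 returns to the first vertex.

**Shape 5** — `<polygon>` regular polygon, stroke `#ff8800` → cut (S868, F1344). Machine vertices: (74.455,126.099) → (73.755,144.919) → (92.575,145.619) → (93.275,126.799) → (74.455,126.099). Closed: final G1 returns to the first vertex.

**Shape 6** — `<polygon>` rectangle, stroke `#ff8800` → cut (S868, F1344). Machine vertices: (64.541,133.769) → (113.761,133.769) → (113.761,80.826) → (64.541,80.826) → (64.541,133.769). Closed: final G1 returns to the first vertex.

G21
G90
G0 X99.739 Y170.704
M3 S868
G1 X89.245 Y145.435 F1344
G1 X84.542 Y106.223
G1 X84.117 Y64.278
G1 X86.460 Y30.808
G1 X90.059 Y17.023
M5
G0 X44.427 Y171.878
M3 S868
G1 X72.401 Y187.719 F1344
G1 X21.716 Y179.468
G1 X132.925 Y97.982
G1 X14.915 Y137.018
G1 X104.927 Y30.671
M5
G0 X110.514 Y162.856
M3 S868
G1 X95.123 Y96.548 F1344
M5
G0 X105.331 Y136.138
M3 S868
G1 X108.947 Y128.401 F1344
G1 X104.055 Y121.401
G1 X95.547 Y122.138
G1 X91.931 Y129.875
G1 X96.823 Y136.875
G1 X105.331 Y136.138
M5
G0 X74.455 Y126.099
M3 S868
G1 X73.755 Y144.919 F1344
G1 X92.575 Y145.619
G1 X93.275 Y126.799
G1 X74.455 Y126.099
M5
G0 X64.541 Y133.769
M3 S868
G1 X113.761 Y133.769 F1344
G1 X113.761 Y80.826
G1 X64.541 Y80.826
G1 X64.541 Y133.769
M5
G0 X0.000 Y0.000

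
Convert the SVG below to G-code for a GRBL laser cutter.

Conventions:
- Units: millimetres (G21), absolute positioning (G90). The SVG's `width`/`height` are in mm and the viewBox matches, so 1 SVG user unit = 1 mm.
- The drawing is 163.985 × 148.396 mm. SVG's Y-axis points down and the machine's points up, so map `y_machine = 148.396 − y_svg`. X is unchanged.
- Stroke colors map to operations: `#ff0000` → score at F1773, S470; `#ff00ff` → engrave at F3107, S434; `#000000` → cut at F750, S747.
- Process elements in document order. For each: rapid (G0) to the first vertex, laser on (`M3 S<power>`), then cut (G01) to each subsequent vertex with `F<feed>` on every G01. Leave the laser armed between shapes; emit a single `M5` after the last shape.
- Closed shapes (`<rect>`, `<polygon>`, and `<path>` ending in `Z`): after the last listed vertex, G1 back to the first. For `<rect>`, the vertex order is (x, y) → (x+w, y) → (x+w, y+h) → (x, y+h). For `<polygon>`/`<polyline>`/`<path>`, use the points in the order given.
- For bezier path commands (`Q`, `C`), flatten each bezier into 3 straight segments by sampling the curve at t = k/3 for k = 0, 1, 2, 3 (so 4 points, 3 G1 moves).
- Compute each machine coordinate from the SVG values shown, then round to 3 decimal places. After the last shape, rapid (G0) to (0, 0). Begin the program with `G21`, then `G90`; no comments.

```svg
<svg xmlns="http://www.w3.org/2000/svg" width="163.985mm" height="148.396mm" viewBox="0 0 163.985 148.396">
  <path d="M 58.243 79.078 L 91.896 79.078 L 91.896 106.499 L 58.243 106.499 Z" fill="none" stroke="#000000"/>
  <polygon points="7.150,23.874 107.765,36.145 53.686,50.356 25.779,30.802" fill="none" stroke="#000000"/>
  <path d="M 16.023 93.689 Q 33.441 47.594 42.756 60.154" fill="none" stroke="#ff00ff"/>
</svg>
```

G21
G90
G0 X58.243 Y69.318
M3 S747
G01 X91.896 Y69.318 F750
G01 X91.896 Y41.897 F750
G01 X58.243 Y41.897 F750
G01 X58.243 Y69.318 F750
G0 X7.150 Y124.522
M3 S747
G01 X107.765 Y112.251 F750
G01 X53.686 Y98.040 F750
G01 X25.779 Y117.594 F750
G01 X7.150 Y124.522 F750
G0 X16.023 Y54.707
M3 S434
G01 X26.735 Y78.920 F3107
G01 X35.646 Y90.098 F3107
G01 X42.756 Y88.242 F3107
M5
G0 X0.000 Y0.000

1 u = 1 mm; y_m = 148.396 − y.

[1] `<path>` rectangle, #000000→cut S747 F750: (58.243,69.318) → (91.896,69.318) → (91.896,41.897) → (58.243,41.897) → (58.243,69.318) (closed)

[2] `<polygon>` closed polygon, #000000→cut S747 F750: (7.150,124.522) → (107.765,112.251) → (53.686,98.040) → (25.779,117.594) → (7.150,124.522) (closed)

[3] `<path>` quadratic bezier, #ff00ff→engrave S434 F3107: (16.023,54.707) → (26.735,78.920) → (35.646,90.098) → (42.756,88.242)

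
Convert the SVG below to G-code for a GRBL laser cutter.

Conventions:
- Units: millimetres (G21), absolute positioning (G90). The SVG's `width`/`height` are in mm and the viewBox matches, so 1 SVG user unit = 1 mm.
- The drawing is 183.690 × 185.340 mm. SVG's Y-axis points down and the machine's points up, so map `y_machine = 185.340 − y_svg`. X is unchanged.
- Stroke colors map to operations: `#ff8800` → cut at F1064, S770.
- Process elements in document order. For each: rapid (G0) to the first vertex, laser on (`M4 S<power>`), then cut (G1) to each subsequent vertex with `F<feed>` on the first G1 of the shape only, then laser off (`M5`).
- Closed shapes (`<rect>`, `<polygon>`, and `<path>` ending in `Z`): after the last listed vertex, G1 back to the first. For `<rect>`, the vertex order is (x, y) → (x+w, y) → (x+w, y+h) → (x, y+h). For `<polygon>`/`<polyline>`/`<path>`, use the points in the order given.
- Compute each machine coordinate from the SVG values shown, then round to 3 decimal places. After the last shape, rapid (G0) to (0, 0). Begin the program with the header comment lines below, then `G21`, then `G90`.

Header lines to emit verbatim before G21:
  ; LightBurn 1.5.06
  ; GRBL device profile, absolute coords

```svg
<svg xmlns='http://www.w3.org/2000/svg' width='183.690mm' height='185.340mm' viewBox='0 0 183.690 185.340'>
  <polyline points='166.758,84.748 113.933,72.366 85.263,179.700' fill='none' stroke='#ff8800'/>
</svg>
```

; LightBurn 1.5.06
; GRBL device profile, absolute coords
G21
G90
G0 X166.758 Y100.592
M4 S770
G1 X113.933 Y112.974 F1064
G1 X85.263 Y5.640
M5
G0 X0.000 Y0.000

Since the viewBox matches the mm dimensions, user units are millimetres directly. The only transform is the Y-flip y_m = 185.340 − y_svg.

Shape 1 is a open polyline drawn with `<polyline>`. Its stroke #ff8800 means cut at S770, F1064. After flipping Y the toolpath is (166.758,100.592) → (113.933,112.974) → (85.263,5.640).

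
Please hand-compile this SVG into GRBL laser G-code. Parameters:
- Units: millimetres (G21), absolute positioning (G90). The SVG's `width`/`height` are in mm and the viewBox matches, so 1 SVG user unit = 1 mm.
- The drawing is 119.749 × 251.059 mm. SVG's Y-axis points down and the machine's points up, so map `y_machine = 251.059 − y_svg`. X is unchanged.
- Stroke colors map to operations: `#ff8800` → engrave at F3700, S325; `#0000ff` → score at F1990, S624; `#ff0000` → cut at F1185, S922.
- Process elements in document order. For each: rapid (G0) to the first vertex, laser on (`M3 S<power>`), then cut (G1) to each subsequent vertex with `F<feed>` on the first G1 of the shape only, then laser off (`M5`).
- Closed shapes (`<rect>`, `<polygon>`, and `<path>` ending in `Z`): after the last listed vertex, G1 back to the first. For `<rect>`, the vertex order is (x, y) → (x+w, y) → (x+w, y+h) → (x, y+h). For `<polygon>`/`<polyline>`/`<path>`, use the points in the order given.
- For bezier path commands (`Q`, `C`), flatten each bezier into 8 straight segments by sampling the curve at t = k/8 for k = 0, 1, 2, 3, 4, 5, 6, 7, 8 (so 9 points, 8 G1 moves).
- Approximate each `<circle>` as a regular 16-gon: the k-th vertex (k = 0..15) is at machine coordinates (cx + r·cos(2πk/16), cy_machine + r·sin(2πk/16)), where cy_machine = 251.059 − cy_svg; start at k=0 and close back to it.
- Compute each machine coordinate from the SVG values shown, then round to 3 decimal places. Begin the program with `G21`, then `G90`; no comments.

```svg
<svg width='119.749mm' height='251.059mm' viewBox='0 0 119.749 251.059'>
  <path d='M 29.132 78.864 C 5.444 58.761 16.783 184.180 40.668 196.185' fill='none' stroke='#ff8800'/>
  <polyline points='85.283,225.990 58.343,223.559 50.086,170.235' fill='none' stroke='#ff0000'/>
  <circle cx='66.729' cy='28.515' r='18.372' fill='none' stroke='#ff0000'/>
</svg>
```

viewBox `0 0 119.749 251.059` with mm width/height → 1 unit = 1 mm. Flip: y_m = 251.059 − y_svg.

**Shape 1** — `<path>` cubic bezier, stroke `#ff8800` → engrave (S325, F3700). Control points (SVG): P0=(29.132,78.864), P1=(5.444,58.761), P2=(16.783,184.180), P3=(40.668,196.185); sampled at t=k/8. Machine vertices: (29.132,172.195) → (21.847,173.418) → (17.582,164.033) → (16.074,147.074) → (17.060,125.575) → (20.276,102.571) → (25.458,81.097) → (32.343,64.186) → (40.668,54.874). Open path.

**Shape 2** — `<polyline>` open polyline, stroke `#ff0000` → cut (S922, F1185). Machine vertices: (85.283,25.069) → (58.343,27.500) → (50.086,80.824). Open path.

**Shape 3** — `<circle>` circle, stroke `#ff0000` → cut (S922, F1185). Machine vertices: (85.101,222.544) → (83.703,229.575) → (79.720,235.535) → (73.760,239.518) → (66.729,240.916) → (59.698,239.518) → (53.738,235.535) → (49.755,229.575) → (48.357,222.544) → (49.755,215.513) → (53.738,209.553) → (59.698,205.570) → (66.729,204.172) → (73.760,205.570) → (79.720,209.553) → (83.703,215.513) → (85.101,222.544). Closed: final G1 returns to the first vertex.

G21
G90
G0 X29.132 Y172.195
M3 S325
G1 X21.847 Y173.418 F3700
G1 X17.582 Y164.033
G1 X16.074 Y147.074
G1 X17.060 Y125.575
G1 X20.276 Y102.571
G1 X25.458 Y81.097
G1 X32.343 Y64.186
G1 X40.668 Y54.874
M5
G0 X85.283 Y25.069
M3 S922
G1 X58.343 Y27.500 F1185
G1 X50.086 Y80.824
M5
G0 X85.101 Y222.544
M3 S922
G1 X83.703 Y229.575 F1185
G1 X79.720 Y235.535
G1 X73.760 Y239.518
G1 X66.729 Y240.916
G1 X59.698 Y239.518
G1 X53.738 Y235.535
G1 X49.755 Y229.575
G1 X48.357 Y222.544
G1 X49.755 Y215.513
G1 X53.738 Y209.553
G1 X59.698 Y205.570
G1 X66.729 Y204.172
G1 X73.760 Y205.570
G1 X79.720 Y209.553
G1 X83.703 Y215.513
G1 X85.101 Y222.544
M5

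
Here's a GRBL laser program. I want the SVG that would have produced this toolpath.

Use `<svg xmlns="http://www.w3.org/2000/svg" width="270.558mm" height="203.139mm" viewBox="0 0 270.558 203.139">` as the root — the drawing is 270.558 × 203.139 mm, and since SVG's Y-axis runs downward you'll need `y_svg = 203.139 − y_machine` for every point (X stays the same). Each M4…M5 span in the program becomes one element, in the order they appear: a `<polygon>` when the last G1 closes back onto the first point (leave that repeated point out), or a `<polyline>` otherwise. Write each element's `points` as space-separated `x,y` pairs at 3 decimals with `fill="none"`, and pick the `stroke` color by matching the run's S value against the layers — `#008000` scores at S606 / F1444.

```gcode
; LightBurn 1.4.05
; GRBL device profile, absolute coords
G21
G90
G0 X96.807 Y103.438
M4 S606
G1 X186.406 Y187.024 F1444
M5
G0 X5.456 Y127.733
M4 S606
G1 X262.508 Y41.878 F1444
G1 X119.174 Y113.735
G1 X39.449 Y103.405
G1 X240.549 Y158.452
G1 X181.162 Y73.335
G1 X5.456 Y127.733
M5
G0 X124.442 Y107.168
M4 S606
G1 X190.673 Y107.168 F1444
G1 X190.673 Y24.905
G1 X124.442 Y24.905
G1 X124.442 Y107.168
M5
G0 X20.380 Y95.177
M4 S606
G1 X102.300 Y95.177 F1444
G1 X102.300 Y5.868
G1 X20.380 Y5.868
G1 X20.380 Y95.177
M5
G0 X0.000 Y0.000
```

<svg xmlns="http://www.w3.org/2000/svg" width="270.558mm" height="203.139mm" viewBox="0 0 270.558 203.139">
  <polyline points="96.807,99.701 186.406,16.115" fill="none" stroke="#008000"/>
  <polygon points="5.456,75.406 262.508,161.261 119.174,89.404 39.449,99.734 240.549,44.687 181.162,129.804" fill="none" stroke="#008000"/>
  <polygon points="124.442,95.971 190.673,95.971 190.673,178.234 124.442,178.234" fill="none" stroke="#008000"/>
  <polygon points="20.380,107.962 102.300,107.962 102.300,197.271 20.380,197.271" fill="none" stroke="#008000"/>
</svg>

Each laser-on run becomes one SVG element. Flip Y back into SVG space with y_svg = 203.139 − y_machine. Every run uses S606, so all elements get stroke `#008000` (score).

Run 1: The run is open, so emit a `<polyline>` with points (Y-flipped): 96.807,99.701 186.406,16.115.

Run 2: The run returns to its start, so emit a `<polygon>` with points (Y-flipped): 5.456,75.406 262.508,161.261 119.174,89.404 39.449,99.734 240.549,44.687 181.162,129.804.

Run 3: The run returns to its start, so emit a `<polygon>` with points (Y-flipped): 124.442,95.971 190.673,95.971 190.673,178.234 124.442,178.234.

Run 4: The run returns to its start, so emit a `<polygon>` with points (Y-flipped): 20.380,107.962 102.300,107.962 102.300,197.271 20.380,197.271.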